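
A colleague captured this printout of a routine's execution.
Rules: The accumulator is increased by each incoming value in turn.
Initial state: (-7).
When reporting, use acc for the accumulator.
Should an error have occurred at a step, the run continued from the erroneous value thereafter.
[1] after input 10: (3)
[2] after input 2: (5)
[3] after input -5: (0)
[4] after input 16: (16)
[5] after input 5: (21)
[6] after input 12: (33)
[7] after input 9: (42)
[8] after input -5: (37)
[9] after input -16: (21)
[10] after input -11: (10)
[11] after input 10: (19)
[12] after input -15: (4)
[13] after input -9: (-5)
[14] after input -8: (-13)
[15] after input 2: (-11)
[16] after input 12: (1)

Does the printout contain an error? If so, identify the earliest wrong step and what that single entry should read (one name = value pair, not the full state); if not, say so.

1. acc = -7 + 10 = 3 (agrees with the printout)
2. acc = 3 + 2 = 5 (verified)
3. acc = 5 + -5 = 0 (same as recorded)
4. acc = 0 + 16 = 16 (no discrepancy)
5. acc = 16 + 5 = 21 (exactly as logged)
6. acc = 21 + 12 = 33 (same as recorded)
7. acc = 33 + 9 = 42 (same as recorded)
8. acc = 42 + -5 = 37 (agrees with the printout)
9. acc = 37 + -16 = 21 (no discrepancy)
10. acc = 21 + -11 = 10 (confirmed correct)
11. acc = 10 + 10 = 20 (first mismatch against the printout)
The audit stops at step 11: the recorded entry is wrong and should be acc = 20.

step 11, acc = 20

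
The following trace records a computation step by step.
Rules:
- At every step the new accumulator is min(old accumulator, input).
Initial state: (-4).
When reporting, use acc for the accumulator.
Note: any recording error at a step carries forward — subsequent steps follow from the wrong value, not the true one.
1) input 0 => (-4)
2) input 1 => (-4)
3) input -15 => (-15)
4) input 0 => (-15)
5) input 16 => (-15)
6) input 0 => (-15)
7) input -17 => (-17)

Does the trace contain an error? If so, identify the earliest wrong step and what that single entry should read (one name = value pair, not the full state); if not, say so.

no error

step 1: acc = min(-4, 0) = -4 -> in agreement
step 2: acc = min(-4, 1) = -4 -> matches
step 3: acc = min(-4, -15) = -15 -> in agreement
step 4: acc = min(-15, 0) = -15 -> consistent with the trace
step 5: acc = min(-15, 16) = -15 -> verified
step 6: acc = min(-15, 0) = -15 -> verified
step 7: acc = min(-15, -17) = -17 -> confirmed correct
All entries verified; no error found.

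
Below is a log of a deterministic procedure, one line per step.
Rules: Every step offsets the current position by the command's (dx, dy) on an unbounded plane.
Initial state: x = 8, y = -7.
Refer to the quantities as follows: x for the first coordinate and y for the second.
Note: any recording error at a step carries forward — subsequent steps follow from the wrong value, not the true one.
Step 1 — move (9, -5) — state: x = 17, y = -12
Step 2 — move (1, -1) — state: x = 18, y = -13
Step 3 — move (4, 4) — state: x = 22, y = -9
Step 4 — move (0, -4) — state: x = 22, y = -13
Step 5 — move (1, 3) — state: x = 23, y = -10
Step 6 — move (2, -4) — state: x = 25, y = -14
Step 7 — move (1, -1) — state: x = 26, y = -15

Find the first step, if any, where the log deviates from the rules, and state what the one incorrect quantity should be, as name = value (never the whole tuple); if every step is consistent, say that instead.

Recomputing the run from the initial state:
step 1: x = 17, y = -12
step 2: x = 18, y = -13
step 3: x = 22, y = -9
step 4: x = 22, y = -13
step 5: x = 23, y = -10
step 6: x = 25, y = -14
step 7: x = 26, y = -15
This matches the log at every step.

no error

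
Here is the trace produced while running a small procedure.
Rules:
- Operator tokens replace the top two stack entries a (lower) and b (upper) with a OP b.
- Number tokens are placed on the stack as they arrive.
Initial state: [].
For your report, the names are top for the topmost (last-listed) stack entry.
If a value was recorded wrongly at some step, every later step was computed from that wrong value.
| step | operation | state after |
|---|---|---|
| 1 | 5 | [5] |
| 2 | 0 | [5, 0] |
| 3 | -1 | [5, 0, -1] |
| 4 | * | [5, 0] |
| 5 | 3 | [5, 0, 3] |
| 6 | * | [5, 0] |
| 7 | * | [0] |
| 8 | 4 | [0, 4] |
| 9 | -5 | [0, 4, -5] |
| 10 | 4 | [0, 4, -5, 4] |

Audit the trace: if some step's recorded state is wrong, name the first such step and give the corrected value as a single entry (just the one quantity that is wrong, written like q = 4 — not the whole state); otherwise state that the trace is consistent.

no error

Recomputing the run from the initial state:
step 1: [5]
step 2: [5, 0]
step 3: [5, 0, -1]
step 4: [5, 0]
step 5: [5, 0, 3]
step 6: [5, 0]
step 7: [0]
step 8: [0, 4]
step 9: [0, 4, -5]
step 10: [0, 4, -5, 4]
This matches the trace at every step.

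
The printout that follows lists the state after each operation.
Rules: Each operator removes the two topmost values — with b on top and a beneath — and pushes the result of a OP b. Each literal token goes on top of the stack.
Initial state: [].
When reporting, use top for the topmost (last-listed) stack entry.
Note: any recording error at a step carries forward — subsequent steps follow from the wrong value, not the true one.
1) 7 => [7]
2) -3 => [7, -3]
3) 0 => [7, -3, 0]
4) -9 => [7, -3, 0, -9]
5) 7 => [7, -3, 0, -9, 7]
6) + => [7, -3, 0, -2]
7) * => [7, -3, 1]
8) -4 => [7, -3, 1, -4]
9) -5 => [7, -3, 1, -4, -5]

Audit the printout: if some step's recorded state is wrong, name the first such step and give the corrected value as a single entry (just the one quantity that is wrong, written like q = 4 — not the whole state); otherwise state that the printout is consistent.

step 7, top = 0

Step 1: push 7: top = 7 — exactly as logged.
Step 2: push -3: top = -3 — same as recorded.
Step 3: push 0: top = 0 — no discrepancy.
Step 4: push -9: top = -9 — no discrepancy.
Step 5: push 7: top = 7 — no discrepancy.
Step 6: -9 + 7 = -2 — confirmed correct.
Step 7: 0 * -2 = 0 — not what was recorded.
Step 7 is the first one off; corrected, top = 0.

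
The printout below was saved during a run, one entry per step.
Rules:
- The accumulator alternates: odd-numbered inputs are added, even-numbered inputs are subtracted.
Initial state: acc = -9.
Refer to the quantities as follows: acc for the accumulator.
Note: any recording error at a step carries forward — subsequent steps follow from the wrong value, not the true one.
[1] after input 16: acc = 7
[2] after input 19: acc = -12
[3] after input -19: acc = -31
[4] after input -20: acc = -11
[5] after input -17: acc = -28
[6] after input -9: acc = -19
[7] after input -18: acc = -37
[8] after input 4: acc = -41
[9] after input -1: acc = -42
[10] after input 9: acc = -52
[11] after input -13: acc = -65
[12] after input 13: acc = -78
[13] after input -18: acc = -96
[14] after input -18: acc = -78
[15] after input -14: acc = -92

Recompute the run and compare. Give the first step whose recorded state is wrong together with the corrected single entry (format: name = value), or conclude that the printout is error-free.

step 10, acc = -51

step 1: acc = -9 + 16 = 7 -> confirmed correct
step 2: acc = 7 - 19 = -12 -> matches
step 3: acc = -12 + -19 = -31 -> consistent with the printout
step 4: acc = -31 - -20 = -11 -> verified
step 5: acc = -11 + -17 = -28 -> verified
step 6: acc = -28 - -9 = -19 -> consistent with the printout
step 7: acc = -19 + -18 = -37 -> exactly as logged
step 8: acc = -37 - 4 = -41 -> no discrepancy
step 9: acc = -41 + -1 = -42 -> same as recorded
step 10: acc = -42 - 9 = -51 -> this is not what the printout shows
So the first discrepancy is step 10, where the right value is acc = -51.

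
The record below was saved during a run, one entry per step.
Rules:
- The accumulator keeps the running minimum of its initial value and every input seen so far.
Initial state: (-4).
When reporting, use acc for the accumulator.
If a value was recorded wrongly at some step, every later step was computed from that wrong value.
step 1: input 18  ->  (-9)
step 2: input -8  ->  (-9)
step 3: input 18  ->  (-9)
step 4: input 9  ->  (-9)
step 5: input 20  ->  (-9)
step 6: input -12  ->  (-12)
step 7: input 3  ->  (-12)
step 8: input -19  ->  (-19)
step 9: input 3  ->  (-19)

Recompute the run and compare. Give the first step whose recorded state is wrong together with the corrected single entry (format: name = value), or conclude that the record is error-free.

step 1: acc = min(-4, 18) = -4 -> a discrepancy with the record
The earliest wrong entry is at step 1: it should read acc = -4.

step 1, acc = -4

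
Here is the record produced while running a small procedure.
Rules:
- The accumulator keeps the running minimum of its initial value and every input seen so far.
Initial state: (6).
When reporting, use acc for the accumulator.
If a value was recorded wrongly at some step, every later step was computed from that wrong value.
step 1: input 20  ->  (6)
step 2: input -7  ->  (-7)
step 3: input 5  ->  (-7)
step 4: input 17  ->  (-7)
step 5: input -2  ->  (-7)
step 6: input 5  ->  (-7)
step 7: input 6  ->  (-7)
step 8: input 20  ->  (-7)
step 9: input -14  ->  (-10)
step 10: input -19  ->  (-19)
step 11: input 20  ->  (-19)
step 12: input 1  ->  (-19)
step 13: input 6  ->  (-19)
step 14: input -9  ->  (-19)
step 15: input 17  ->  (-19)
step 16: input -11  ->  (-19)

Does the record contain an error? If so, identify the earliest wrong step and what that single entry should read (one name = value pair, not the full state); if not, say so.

1. acc = min(6, 20) = 6 (checks out)
2. acc = min(6, -7) = -7 (confirmed correct)
3. acc = min(-7, 5) = -7 (verified)
4. acc = min(-7, 17) = -7 (checks out)
5. acc = min(-7, -2) = -7 (matches)
6. acc = min(-7, 5) = -7 (matches)
7. acc = min(-7, 6) = -7 (confirmed correct)
8. acc = min(-7, 20) = -7 (matches)
9. acc = min(-7, -14) = -14 (not what was recorded)
Step 9 is the first one off; corrected, acc = -14.

step 9, acc = -14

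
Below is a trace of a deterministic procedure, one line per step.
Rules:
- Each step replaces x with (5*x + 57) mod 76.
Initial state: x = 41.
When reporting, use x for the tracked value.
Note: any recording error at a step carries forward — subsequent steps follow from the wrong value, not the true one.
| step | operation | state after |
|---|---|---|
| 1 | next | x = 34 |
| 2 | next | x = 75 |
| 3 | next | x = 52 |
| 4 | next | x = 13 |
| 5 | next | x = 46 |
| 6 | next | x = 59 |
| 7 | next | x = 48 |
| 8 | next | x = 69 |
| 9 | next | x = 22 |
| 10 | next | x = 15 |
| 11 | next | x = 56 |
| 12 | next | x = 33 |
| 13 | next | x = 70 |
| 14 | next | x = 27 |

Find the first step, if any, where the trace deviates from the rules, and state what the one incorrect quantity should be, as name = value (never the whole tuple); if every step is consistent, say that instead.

no error

Step 1: x = (5*41 + 57) mod 76 = 34 — confirmed correct.
Step 2: x = (5*34 + 57) mod 76 = 75 — no discrepancy.
Step 3: x = (5*75 + 57) mod 76 = 52 — agrees with the trace.
Step 4: x = (5*52 + 57) mod 76 = 13 — no discrepancy.
Step 5: x = (5*13 + 57) mod 76 = 46 — same as recorded.
Step 6: x = (5*46 + 57) mod 76 = 59 — in agreement.
Step 7: x = (5*59 + 57) mod 76 = 48 — confirmed correct.
Step 8: x = (5*48 + 57) mod 76 = 69 — checks out.
Step 9: x = (5*69 + 57) mod 76 = 22 — matches.
Step 10: x = (5*22 + 57) mod 76 = 15 — same as recorded.
Step 11: x = (5*15 + 57) mod 76 = 56 — consistent with the trace.
Step 12: x = (5*56 + 57) mod 76 = 33 — same as recorded.
Step 13: x = (5*33 + 57) mod 76 = 70 — matches.
Step 14: x = (5*70 + 57) mod 76 = 27 — in agreement.
All entries verified; no error found.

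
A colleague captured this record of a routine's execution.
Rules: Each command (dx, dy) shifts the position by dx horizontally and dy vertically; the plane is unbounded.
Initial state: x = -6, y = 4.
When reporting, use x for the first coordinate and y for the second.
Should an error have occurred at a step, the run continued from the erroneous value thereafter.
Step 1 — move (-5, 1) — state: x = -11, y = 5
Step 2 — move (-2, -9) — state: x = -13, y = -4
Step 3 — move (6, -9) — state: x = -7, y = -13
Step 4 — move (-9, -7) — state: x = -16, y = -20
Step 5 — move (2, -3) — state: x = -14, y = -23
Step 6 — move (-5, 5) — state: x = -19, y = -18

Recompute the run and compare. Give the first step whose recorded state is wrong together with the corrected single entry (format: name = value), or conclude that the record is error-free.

no error

Recomputing the run from the initial state:
step 1: x = -11, y = 5
step 2: x = -13, y = -4
step 3: x = -7, y = -13
step 4: x = -16, y = -20
step 5: x = -14, y = -23
step 6: x = -19, y = -18
This matches the record at every step.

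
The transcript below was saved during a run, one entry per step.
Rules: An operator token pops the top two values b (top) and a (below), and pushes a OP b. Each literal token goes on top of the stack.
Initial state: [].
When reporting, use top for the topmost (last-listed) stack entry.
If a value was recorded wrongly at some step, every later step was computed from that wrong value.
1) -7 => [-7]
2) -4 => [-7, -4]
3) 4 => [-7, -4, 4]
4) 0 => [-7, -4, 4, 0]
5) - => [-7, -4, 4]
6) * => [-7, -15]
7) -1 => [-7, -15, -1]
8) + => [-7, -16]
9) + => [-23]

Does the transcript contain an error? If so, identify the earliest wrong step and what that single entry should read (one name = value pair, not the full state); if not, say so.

step 6, top = -16

Recomputing the run from the initial state:
step 1: [-7]
step 2: [-7, -4]
step 3: [-7, -4, 4]
step 4: [-7, -4, 4, 0]
step 5: [-7, -4, 4]
step 6: [-7, -16]
step 7: [-7, -16, -1]
step 8: [-7, -17]
step 9: [-24]
The first disagreement with the transcript is at step 6, where the value should be top = -16.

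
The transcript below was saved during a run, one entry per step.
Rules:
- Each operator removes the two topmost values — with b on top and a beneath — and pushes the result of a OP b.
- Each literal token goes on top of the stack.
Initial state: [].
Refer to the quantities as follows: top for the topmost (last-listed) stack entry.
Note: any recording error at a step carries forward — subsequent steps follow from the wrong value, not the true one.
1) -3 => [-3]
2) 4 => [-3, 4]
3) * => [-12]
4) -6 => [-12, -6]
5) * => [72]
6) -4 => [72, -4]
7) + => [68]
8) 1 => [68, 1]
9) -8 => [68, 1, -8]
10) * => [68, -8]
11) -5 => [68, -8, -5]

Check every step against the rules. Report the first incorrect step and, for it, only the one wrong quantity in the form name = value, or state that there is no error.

no error

Step 1: push -3: top = -3 — agrees with the transcript.
Step 2: push 4: top = 4 — in agreement.
Step 3: -3 * 4 = -12 — consistent with the transcript.
Step 4: push -6: top = -6 — checks out.
Step 5: -12 * -6 = 72 — exactly as logged.
Step 6: push -4: top = -4 — consistent with the transcript.
Step 7: 72 + -4 = 68 — agrees with the transcript.
Step 8: push 1: top = 1 — verified.
Step 9: push -8: top = -8 — no discrepancy.
Step 10: 1 * -8 = -8 — consistent with the transcript.
Step 11: push -5: top = -5 — no discrepancy.
Nothing is out of place; the run is error-free.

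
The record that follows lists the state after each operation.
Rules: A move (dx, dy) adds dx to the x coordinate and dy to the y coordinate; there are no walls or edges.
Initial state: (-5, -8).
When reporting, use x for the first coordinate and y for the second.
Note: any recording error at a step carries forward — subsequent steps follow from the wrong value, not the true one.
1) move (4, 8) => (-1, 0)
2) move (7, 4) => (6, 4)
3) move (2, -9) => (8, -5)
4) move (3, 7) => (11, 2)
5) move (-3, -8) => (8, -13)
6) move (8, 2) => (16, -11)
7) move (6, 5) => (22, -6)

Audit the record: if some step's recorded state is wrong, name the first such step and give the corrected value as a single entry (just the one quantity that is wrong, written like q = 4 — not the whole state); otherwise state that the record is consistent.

Recomputing the run from the initial state:
step 1: x = -1, y = 0
step 2: x = 6, y = 4
step 3: x = 8, y = -5
step 4: x = 11, y = 2
step 5: x = 8, y = -6
step 6: x = 16, y = -4
step 7: x = 22, y = 1
The first disagreement with the record is at step 5, where the value should be y = -6.

step 5, y = -6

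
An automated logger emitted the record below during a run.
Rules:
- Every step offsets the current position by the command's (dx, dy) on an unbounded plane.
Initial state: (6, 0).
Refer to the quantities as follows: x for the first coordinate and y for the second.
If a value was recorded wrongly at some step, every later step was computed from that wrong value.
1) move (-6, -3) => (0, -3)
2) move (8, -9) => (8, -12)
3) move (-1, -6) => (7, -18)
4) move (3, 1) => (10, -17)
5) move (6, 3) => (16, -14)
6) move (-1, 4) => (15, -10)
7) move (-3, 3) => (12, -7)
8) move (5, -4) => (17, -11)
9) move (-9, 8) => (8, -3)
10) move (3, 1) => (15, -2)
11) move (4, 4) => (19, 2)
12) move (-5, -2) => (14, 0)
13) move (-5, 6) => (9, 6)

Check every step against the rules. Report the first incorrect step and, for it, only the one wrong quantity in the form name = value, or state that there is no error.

step 1: x = 6 + (-6) = 0, y = 0 + (-3) = -3 -> checks out
step 2: x = 0 + (8) = 8, y = -3 + (-9) = -12 -> matches
step 3: x = 8 + (-1) = 7, y = -12 + (-6) = -18 -> agrees with the record
step 4: x = 7 + (3) = 10, y = -18 + (1) = -17 -> matches
step 5: x = 10 + (6) = 16, y = -17 + (3) = -14 -> verified
step 6: x = 16 + (-1) = 15, y = -14 + (4) = -10 -> confirmed correct
step 7: x = 15 + (-3) = 12, y = -10 + (3) = -7 -> same as recorded
step 8: x = 12 + (5) = 17, y = -7 + (-4) = -11 -> checks out
step 9: x = 17 + (-9) = 8, y = -11 + (8) = -3 -> checks out
step 10: x = 8 + (3) = 11, y = -3 + (1) = -2 -> this is not what the record shows
Step 10 is the first one off; corrected, x = 11.

step 10, x = 11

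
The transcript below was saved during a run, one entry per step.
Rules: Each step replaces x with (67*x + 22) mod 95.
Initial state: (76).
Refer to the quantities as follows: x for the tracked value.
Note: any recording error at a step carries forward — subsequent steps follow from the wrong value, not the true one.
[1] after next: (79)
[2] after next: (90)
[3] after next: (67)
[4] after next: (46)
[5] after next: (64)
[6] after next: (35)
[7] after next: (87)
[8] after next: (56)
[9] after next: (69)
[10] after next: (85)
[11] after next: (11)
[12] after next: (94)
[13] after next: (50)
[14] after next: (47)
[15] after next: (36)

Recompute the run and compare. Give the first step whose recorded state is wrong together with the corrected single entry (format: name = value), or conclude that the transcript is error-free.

step 11, x = 17

Step 1: x = (67*76 + 22) mod 95 = 79 — no discrepancy.
Step 2: x = (67*79 + 22) mod 95 = 90 — same as recorded.
Step 3: x = (67*90 + 22) mod 95 = 67 — consistent with the transcript.
Step 4: x = (67*67 + 22) mod 95 = 46 — verified.
Step 5: x = (67*46 + 22) mod 95 = 64 — confirmed correct.
Step 6: x = (67*64 + 22) mod 95 = 35 — consistent with the transcript.
Step 7: x = (67*35 + 22) mod 95 = 87 — same as recorded.
Step 8: x = (67*87 + 22) mod 95 = 56 — confirmed correct.
Step 9: x = (67*56 + 22) mod 95 = 69 — exactly as logged.
Step 10: x = (67*69 + 22) mod 95 = 85 — no discrepancy.
Step 11: x = (67*85 + 22) mod 95 = 17 — the recorded entry deviates here.
Conclusion: step 11 carries the first error; the entry should be x = 17.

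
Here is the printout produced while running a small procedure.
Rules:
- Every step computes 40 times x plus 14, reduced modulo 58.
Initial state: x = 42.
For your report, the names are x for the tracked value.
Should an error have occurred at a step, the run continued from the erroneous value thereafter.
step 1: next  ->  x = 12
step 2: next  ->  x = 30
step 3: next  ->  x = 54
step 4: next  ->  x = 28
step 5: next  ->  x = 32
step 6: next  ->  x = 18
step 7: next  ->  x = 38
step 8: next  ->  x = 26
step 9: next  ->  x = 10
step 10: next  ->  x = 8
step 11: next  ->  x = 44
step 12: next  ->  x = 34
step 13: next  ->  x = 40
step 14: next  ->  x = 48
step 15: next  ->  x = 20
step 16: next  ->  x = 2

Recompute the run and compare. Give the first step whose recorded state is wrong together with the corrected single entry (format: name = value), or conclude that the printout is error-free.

Recomputing the run from the initial state:
step 1: x = 12
step 2: x = 30
step 3: x = 54
step 4: x = 28
step 5: x = 32
step 6: x = 18
step 7: x = 38
step 8: x = 26
step 9: x = 10
step 10: x = 8
step 11: x = 44
step 12: x = 34
step 13: x = 40
step 14: x = 48
step 15: x = 20
step 16: x = 2
This matches the printout at every step.

no error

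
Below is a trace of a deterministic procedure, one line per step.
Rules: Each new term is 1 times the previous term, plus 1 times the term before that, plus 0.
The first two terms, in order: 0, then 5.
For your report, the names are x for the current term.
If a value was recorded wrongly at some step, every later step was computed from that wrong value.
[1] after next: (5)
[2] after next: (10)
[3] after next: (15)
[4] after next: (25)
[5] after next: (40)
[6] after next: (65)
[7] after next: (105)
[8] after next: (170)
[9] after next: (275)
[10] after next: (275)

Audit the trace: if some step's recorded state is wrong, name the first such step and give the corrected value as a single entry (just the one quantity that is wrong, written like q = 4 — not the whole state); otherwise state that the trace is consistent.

step 10, x = 445

Recomputing the run from the initial state:
step 1: x = 5
step 2: x = 10
step 3: x = 15
step 4: x = 25
step 5: x = 40
step 6: x = 65
step 7: x = 105
step 8: x = 170
step 9: x = 275
step 10: x = 445
The first disagreement with the trace is at step 10, where the value should be x = 445.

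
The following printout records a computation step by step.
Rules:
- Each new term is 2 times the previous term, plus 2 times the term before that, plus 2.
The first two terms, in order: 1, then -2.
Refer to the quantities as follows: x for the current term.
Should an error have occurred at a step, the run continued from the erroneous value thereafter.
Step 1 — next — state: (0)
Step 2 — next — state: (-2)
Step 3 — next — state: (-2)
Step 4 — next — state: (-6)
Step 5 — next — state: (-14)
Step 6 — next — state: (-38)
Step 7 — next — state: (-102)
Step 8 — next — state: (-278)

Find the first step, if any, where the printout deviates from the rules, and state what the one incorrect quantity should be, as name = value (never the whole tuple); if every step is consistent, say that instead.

no error

Recomputing the run from the initial state:
step 1: x = 0
step 2: x = -2
step 3: x = -2
step 4: x = -6
step 5: x = -14
step 6: x = -38
step 7: x = -102
step 8: x = -278
This matches the printout at every step.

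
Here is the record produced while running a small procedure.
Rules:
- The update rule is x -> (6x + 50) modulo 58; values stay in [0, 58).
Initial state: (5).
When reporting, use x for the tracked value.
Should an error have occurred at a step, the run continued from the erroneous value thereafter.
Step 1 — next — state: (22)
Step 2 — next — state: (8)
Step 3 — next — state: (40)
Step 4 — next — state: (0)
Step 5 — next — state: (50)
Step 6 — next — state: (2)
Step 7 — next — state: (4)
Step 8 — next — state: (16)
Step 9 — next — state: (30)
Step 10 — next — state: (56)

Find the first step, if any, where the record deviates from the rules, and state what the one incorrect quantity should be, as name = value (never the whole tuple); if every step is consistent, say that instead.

Recomputing the run from the initial state:
step 1: x = 22
step 2: x = 8
step 3: x = 40
step 4: x = 0
step 5: x = 50
step 6: x = 2
step 7: x = 4
step 8: x = 16
step 9: x = 30
step 10: x = 56
This matches the record at every step.

no error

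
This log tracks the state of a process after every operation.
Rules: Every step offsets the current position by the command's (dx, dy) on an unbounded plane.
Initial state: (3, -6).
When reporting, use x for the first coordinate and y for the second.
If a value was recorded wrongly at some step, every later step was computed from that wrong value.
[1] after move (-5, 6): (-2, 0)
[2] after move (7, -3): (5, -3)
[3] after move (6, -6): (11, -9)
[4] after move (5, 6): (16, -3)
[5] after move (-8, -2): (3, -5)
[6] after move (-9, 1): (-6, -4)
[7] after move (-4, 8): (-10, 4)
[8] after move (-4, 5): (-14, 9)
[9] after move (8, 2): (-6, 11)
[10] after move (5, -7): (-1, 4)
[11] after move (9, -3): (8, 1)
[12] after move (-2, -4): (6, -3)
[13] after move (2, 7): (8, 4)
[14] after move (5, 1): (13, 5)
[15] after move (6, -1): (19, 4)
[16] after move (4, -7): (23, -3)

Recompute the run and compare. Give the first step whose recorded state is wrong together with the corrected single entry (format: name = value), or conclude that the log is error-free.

Step 1: x = 3 + (-5) = -2, y = -6 + (6) = 0 — confirmed correct.
Step 2: x = -2 + (7) = 5, y = 0 + (-3) = -3 — no discrepancy.
Step 3: x = 5 + (6) = 11, y = -3 + (-6) = -9 — no discrepancy.
Step 4: x = 11 + (5) = 16, y = -9 + (6) = -3 — confirmed correct.
Step 5: x = 16 + (-8) = 8, y = -3 + (-2) = -5 — the recorded entry deviates here.
So the first discrepancy is step 5, where the right value is x = 8.

step 5, x = 8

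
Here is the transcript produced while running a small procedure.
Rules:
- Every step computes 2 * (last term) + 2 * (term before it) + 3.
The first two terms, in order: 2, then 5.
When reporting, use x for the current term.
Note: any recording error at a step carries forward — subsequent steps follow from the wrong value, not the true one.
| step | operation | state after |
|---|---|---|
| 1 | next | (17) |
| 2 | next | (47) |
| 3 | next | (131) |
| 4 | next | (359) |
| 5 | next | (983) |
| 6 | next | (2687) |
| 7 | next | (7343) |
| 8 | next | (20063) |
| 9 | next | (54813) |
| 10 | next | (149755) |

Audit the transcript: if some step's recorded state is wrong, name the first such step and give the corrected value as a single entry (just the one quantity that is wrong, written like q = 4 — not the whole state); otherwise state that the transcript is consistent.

Recomputing the run from the initial state:
step 1: x = 17
step 2: x = 47
step 3: x = 131
step 4: x = 359
step 5: x = 983
step 6: x = 2687
step 7: x = 7343
step 8: x = 20063
step 9: x = 54815
step 10: x = 149759
The first disagreement with the transcript is at step 9, where the value should be x = 54815.

step 9, x = 54815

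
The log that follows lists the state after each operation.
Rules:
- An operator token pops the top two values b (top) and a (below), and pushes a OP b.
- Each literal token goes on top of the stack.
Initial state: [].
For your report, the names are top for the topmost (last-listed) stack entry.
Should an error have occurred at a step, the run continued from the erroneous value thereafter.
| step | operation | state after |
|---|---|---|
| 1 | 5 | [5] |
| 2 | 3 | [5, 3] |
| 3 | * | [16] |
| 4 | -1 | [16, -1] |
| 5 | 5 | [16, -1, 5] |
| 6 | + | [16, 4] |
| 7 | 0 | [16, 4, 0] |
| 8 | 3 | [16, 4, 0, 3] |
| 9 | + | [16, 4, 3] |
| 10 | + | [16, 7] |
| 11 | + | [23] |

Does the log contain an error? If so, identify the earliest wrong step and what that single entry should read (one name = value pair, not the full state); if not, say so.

Recomputing the run from the initial state:
step 1: [5]
step 2: [5, 3]
step 3: [15]
step 4: [15, -1]
step 5: [15, -1, 5]
step 6: [15, 4]
step 7: [15, 4, 0]
step 8: [15, 4, 0, 3]
step 9: [15, 4, 3]
step 10: [15, 7]
step 11: [22]
The first disagreement with the log is at step 3, where the value should be top = 15.

step 3, top = 15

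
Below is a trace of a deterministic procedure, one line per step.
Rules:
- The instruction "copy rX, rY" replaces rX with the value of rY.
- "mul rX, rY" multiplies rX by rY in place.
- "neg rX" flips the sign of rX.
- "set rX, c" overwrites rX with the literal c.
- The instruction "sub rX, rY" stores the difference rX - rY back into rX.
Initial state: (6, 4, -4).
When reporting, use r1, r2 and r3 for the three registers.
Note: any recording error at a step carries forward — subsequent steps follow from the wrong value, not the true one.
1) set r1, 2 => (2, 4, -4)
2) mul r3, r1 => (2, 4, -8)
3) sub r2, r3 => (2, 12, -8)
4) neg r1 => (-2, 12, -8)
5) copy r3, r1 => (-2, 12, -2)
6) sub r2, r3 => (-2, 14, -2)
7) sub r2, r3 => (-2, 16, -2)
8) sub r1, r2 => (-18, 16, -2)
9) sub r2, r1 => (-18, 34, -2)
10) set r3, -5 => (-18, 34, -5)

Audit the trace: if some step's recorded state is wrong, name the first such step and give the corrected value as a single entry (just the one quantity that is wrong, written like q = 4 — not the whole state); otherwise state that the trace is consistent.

1. r1 = 2 (consistent with the trace)
2. r3 = -4 * 2 = -8 (consistent with the trace)
3. r2 = 4 - -8 = 12 (exactly as logged)
4. r1 = -(2) = -2 (in agreement)
5. r3 = -2 (verified)
6. r2 = 12 - -2 = 14 (exactly as logged)
7. r2 = 14 - -2 = 16 (checks out)
8. r1 = -2 - 16 = -18 (agrees with the trace)
9. r2 = 16 - -18 = 34 (no discrepancy)
10. r3 = -5 (same as recorded)
Each recorded entry agrees with the recomputation.

no error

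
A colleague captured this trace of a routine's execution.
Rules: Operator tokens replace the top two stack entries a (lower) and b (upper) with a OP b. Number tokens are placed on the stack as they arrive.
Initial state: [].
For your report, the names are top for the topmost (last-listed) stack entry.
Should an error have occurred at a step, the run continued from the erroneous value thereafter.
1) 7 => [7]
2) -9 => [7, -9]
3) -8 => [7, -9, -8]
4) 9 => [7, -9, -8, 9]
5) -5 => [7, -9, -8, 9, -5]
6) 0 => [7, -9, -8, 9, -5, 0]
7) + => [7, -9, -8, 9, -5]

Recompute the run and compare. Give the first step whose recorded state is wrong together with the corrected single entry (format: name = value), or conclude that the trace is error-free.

Step 1: push 7: top = 7 — confirmed correct.
Step 2: push -9: top = -9 — exactly as logged.
Step 3: push -8: top = -8 — checks out.
Step 4: push 9: top = 9 — no discrepancy.
Step 5: push -5: top = -5 — agrees with the trace.
Step 6: push 0: top = 0 — consistent with the trace.
Step 7: -5 + 0 = -5 — confirmed correct.
The whole run recomputes cleanly — no discrepancies.

no error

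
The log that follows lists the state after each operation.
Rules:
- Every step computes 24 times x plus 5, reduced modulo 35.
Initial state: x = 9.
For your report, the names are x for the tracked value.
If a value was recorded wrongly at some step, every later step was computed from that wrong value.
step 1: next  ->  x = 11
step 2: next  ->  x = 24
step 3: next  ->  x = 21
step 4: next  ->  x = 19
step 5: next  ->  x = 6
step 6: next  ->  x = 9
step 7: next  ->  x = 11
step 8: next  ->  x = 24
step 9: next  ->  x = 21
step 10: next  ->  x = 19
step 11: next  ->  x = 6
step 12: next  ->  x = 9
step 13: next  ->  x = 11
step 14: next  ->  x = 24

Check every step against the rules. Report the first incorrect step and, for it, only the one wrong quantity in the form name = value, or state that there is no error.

no error

step 1: x = (24*9 + 5) mod 35 = 11 -> checks out
step 2: x = (24*11 + 5) mod 35 = 24 -> agrees with the log
step 3: x = (24*24 + 5) mod 35 = 21 -> checks out
step 4: x = (24*21 + 5) mod 35 = 19 -> agrees with the log
step 5: x = (24*19 + 5) mod 35 = 6 -> checks out
step 6: x = (24*6 + 5) mod 35 = 9 -> same as recorded
step 7: x = (24*9 + 5) mod 35 = 11 -> no discrepancy
step 8: x = (24*11 + 5) mod 35 = 24 -> verified
step 9: x = (24*24 + 5) mod 35 = 21 -> no discrepancy
step 10: x = (24*21 + 5) mod 35 = 19 -> consistent with the log
step 11: x = (24*19 + 5) mod 35 = 6 -> consistent with the log
step 12: x = (24*6 + 5) mod 35 = 9 -> agrees with the log
step 13: x = (24*9 + 5) mod 35 = 11 -> verified
step 14: x = (24*11 + 5) mod 35 = 24 -> same as recorded
No step deviates from the rules.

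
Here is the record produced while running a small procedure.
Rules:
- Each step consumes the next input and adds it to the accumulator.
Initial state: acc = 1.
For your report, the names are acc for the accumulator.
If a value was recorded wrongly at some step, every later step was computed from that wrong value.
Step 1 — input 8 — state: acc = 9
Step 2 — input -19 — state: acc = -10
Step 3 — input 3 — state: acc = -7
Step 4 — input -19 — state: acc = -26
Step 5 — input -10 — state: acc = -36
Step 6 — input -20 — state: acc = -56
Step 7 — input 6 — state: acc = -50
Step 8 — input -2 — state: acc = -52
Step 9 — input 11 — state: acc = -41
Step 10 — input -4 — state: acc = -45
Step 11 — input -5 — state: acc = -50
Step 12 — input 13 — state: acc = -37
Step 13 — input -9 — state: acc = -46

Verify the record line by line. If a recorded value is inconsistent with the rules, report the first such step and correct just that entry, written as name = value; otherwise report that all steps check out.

Recomputing the run from the initial state:
step 1: acc = 9
step 2: acc = -10
step 3: acc = -7
step 4: acc = -26
step 5: acc = -36
step 6: acc = -56
step 7: acc = -50
step 8: acc = -52
step 9: acc = -41
step 10: acc = -45
step 11: acc = -50
step 12: acc = -37
step 13: acc = -46
This matches the record at every step.

no error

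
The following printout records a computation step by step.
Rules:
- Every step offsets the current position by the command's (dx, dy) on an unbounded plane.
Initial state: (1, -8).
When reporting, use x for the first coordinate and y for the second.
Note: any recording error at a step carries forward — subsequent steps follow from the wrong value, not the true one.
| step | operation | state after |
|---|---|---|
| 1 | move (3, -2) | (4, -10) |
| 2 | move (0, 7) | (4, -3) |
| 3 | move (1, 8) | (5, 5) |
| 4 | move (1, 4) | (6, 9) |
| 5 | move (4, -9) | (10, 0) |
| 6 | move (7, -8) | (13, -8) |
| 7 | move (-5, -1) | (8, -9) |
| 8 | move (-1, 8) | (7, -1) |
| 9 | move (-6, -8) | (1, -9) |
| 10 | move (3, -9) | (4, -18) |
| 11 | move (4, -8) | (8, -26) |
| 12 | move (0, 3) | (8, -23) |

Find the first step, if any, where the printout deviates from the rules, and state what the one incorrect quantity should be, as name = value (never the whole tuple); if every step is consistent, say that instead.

step 6, x = 17

step 1: x = 1 + (3) = 4, y = -8 + (-2) = -10 -> matches
step 2: x = 4 + (0) = 4, y = -10 + (7) = -3 -> no discrepancy
step 3: x = 4 + (1) = 5, y = -3 + (8) = 5 -> checks out
step 4: x = 5 + (1) = 6, y = 5 + (4) = 9 -> checks out
step 5: x = 6 + (4) = 10, y = 9 + (-9) = 0 -> matches
step 6: x = 10 + (7) = 17, y = 0 + (-8) = -8 -> the entry is off here
Step 6 is the first one off; corrected, x = 17.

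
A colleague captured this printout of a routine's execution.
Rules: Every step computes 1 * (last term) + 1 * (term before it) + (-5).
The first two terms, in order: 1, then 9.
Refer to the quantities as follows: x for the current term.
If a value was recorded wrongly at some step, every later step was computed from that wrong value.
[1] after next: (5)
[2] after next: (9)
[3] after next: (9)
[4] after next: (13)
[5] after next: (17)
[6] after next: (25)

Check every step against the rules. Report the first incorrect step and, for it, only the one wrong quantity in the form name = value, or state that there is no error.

step 1: x = 1*(9) + (1)*(1) + (-5) = 5 -> checks out
step 2: x = 1*(5) + (1)*(9) + (-5) = 9 -> agrees with the printout
step 3: x = 1*(9) + (1)*(5) + (-5) = 9 -> verified
step 4: x = 1*(9) + (1)*(9) + (-5) = 13 -> verified
step 5: x = 1*(13) + (1)*(9) + (-5) = 17 -> same as recorded
step 6: x = 1*(17) + (1)*(13) + (-5) = 25 -> verified
The recomputation confirms every line.

no error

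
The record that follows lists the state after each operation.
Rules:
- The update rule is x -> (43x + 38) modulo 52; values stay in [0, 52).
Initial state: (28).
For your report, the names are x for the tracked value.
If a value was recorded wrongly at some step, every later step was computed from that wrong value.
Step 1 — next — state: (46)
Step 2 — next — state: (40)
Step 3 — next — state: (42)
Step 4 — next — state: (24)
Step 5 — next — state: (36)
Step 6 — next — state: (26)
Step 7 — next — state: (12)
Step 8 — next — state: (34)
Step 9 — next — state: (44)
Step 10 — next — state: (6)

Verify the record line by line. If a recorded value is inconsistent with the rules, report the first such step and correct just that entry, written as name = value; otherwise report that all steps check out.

step 5, x = 30

Recomputing the run from the initial state:
step 1: x = 46
step 2: x = 40
step 3: x = 42
step 4: x = 24
step 5: x = 30
step 6: x = 28
step 7: x = 46
step 8: x = 40
step 9: x = 42
step 10: x = 24
The first disagreement with the record is at step 5, where the value should be x = 30.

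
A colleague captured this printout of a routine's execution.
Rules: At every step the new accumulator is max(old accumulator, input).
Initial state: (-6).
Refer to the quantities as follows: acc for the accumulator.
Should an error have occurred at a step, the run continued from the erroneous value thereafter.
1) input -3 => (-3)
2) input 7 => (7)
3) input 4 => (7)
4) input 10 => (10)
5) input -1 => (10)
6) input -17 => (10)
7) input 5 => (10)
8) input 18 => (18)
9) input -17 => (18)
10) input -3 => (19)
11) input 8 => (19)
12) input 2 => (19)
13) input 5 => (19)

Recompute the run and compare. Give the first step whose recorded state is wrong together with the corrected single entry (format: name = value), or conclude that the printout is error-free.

step 10, acc = 18

Recomputing the run from the initial state:
step 1: acc = -3
step 2: acc = 7
step 3: acc = 7
step 4: acc = 10
step 5: acc = 10
step 6: acc = 10
step 7: acc = 10
step 8: acc = 18
step 9: acc = 18
step 10: acc = 18
step 11: acc = 18
step 12: acc = 18
step 13: acc = 18
The first disagreement with the printout is at step 10, where the value should be acc = 18.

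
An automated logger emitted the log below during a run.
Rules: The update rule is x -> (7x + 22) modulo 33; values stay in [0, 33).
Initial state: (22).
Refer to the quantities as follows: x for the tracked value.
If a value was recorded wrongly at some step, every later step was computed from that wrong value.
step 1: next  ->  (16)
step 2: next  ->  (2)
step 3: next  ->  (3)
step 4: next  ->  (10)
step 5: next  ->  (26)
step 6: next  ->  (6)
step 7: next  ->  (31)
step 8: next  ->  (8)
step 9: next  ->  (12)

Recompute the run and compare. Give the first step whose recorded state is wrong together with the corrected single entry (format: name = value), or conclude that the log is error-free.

Step 1: x = (7*22 + 22) mod 33 = 11 — the log has a different value.
The audit stops at step 1: the recorded entry is wrong and should be x = 11.

step 1, x = 11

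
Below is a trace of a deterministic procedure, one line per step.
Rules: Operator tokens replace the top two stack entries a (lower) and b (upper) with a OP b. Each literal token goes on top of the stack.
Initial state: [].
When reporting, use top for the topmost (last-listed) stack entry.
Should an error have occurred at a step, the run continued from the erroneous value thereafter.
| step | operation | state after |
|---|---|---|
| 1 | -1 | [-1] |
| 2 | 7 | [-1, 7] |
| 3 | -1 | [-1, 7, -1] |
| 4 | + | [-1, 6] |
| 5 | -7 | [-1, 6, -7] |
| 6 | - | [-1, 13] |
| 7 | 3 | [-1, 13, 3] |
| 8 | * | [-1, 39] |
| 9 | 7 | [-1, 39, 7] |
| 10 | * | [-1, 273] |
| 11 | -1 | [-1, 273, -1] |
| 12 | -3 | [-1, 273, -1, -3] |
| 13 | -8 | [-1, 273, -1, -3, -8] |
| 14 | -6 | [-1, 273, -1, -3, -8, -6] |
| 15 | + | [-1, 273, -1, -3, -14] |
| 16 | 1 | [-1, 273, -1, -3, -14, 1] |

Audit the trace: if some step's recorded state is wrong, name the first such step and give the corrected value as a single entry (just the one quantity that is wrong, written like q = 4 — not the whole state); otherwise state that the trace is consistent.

no error

Recomputing the run from the initial state:
step 1: [-1]
step 2: [-1, 7]
step 3: [-1, 7, -1]
step 4: [-1, 6]
step 5: [-1, 6, -7]
step 6: [-1, 13]
step 7: [-1, 13, 3]
step 8: [-1, 39]
step 9: [-1, 39, 7]
step 10: [-1, 273]
step 11: [-1, 273, -1]
step 12: [-1, 273, -1, -3]
step 13: [-1, 273, -1, -3, -8]
step 14: [-1, 273, -1, -3, -8, -6]
step 15: [-1, 273, -1, -3, -14]
step 16: [-1, 273, -1, -3, -14, 1]
This matches the trace at every step.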